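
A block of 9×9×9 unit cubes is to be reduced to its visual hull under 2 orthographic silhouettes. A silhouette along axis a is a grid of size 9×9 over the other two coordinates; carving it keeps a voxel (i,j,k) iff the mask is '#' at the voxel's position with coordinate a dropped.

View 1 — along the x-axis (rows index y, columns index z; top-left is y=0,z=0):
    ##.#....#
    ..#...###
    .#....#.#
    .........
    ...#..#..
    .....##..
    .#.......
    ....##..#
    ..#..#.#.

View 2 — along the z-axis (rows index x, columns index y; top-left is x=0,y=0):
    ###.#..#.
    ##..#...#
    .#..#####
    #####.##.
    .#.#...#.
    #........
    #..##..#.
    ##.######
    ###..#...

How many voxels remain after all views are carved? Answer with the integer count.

full grid |V| = 729
V1 x: intersect with YZ mask (22 set) -- 198 left
V2 z: intersect with XY mask (42 set) -- 113 left

|visual hull| = 113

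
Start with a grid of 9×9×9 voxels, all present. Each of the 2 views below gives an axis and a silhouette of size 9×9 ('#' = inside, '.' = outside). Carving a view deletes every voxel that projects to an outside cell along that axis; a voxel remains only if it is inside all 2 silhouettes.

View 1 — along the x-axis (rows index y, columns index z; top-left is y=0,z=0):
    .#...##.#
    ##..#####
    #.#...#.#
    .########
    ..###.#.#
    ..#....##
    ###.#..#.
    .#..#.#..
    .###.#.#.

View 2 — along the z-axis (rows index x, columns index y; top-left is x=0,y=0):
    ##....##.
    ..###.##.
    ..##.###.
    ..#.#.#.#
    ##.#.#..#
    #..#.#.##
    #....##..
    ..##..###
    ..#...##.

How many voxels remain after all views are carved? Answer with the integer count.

initial block: 9^3 = 729
[1] x-view keeps 44 columns → grid now 396
[2] z-view keeps 39 columns → grid now 185

remaining voxels: 185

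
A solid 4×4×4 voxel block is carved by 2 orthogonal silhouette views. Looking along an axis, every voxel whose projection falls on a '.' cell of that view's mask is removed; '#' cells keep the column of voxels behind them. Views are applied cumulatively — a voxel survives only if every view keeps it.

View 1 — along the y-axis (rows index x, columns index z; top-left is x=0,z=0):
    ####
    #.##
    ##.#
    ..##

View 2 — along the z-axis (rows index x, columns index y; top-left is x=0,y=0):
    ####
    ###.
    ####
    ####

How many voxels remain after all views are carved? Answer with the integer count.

initial block: 4^3 = 64
  1. axis=1 (XZ plane), |mask|=12  ⇒  voxels=48
  2. axis=2 (XY plane), |mask|=15  ⇒  voxels=45

45 voxels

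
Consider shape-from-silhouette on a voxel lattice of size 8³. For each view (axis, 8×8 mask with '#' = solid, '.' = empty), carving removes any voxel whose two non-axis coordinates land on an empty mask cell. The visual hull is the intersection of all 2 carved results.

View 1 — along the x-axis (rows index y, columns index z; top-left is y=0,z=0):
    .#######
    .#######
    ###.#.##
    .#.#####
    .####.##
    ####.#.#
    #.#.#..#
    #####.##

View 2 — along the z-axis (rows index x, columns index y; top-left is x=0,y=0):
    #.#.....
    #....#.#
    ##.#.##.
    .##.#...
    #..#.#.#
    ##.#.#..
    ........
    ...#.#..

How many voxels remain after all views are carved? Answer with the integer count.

|visual hull| = 146

full grid |V| = 512
step 1: project along x, AND mask (49/64) → |grid| = 392
step 2: project along z, AND mask (23/64) → |grid| = 146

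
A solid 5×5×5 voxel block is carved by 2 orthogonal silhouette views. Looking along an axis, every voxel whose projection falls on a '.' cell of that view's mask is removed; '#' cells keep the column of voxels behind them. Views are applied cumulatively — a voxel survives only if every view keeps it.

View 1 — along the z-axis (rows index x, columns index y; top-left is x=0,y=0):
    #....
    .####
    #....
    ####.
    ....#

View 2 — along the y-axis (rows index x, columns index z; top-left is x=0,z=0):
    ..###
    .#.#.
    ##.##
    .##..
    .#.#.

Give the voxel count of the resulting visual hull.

voxel count = 25

before carving: 125 voxels (5×5×5)
step 1: project along z, AND mask (11/25) → |grid| = 55
step 2: project along y, AND mask (13/25) → |grid| = 25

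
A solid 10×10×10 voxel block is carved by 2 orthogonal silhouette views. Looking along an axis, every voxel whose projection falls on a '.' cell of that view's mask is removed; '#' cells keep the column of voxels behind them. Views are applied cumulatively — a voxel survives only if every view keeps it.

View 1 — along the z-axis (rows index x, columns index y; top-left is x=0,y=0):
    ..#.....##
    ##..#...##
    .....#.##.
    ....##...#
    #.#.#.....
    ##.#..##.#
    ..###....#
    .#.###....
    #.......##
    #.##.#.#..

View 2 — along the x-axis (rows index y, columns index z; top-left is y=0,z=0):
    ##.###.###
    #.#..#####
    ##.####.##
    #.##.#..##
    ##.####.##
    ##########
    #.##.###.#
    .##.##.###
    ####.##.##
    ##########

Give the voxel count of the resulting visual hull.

|visual hull| = 317

initial block: 10^3 = 1000
carve view 1 (along z, XY-mask fill 39/100): 390 voxels remain
carve view 2 (along x, YZ-mask fill 79/100): 317 voxels remain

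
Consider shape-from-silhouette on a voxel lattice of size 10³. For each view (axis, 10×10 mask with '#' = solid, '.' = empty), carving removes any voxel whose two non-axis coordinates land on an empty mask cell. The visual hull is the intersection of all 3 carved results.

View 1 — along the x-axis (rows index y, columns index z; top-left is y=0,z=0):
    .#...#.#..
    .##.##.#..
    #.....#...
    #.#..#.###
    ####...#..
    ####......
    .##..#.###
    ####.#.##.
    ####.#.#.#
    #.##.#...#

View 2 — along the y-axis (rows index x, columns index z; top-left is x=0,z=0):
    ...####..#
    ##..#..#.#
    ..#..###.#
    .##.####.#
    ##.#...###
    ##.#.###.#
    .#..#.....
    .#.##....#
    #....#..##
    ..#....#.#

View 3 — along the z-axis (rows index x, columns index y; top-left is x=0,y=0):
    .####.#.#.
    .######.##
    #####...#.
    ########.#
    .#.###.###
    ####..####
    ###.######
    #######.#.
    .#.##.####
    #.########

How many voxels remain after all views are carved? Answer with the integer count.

|visual hull| = 191

initial block: 10^3 = 1000
after view 1 [x-axis, 50 of 100 cells solid] → remaining = 500
after view 2 [y-axis, 48 of 100 cells solid] → remaining = 242
after view 3 [z-axis, 77 of 100 cells solid] → remaining = 191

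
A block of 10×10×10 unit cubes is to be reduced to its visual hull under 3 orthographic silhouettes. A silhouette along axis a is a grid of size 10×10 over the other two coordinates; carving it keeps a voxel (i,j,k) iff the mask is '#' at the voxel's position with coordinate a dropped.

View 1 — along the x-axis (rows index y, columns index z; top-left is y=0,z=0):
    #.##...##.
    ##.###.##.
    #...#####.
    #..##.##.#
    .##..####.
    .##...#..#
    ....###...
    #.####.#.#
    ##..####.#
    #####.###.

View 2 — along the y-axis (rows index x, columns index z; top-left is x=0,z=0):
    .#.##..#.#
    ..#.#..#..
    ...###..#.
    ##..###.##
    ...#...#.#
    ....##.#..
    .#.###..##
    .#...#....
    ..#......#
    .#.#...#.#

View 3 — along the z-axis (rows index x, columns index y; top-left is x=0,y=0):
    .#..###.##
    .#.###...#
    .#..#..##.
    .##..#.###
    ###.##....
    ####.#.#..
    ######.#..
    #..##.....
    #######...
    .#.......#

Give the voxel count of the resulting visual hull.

voxel count = 120

start: 10×10×10 = 1000 voxels
V1 x: intersect with YZ mask (59 set) -- 590 left
V2 y: intersect with XZ mask (39 set) -- 225 left
V3 z: intersect with XY mask (51 set) -- 120 left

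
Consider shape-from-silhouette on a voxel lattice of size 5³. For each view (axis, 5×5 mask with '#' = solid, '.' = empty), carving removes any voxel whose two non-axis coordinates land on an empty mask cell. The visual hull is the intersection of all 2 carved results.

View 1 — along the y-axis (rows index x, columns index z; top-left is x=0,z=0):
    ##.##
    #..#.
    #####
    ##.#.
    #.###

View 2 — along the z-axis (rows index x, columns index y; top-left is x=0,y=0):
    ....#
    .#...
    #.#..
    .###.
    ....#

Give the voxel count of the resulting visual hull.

voxel count = 29

full grid |V| = 125
  1. axis=1 (XZ plane), |mask|=18  ⇒  voxels=90
  2. axis=2 (XY plane), |mask|=8  ⇒  voxels=29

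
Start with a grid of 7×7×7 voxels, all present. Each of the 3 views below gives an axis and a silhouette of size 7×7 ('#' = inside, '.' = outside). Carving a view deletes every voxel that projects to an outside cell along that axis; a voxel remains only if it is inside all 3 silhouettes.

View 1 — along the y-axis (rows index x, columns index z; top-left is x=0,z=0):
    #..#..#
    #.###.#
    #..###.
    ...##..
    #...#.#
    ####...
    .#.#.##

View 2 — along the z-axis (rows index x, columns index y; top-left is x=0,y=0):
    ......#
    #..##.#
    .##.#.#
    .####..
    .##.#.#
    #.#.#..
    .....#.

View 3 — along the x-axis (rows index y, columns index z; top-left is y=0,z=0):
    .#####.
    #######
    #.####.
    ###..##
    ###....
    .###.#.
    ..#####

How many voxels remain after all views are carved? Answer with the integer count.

50 voxels

before carving: 343 voxels (7×7×7)
after view 1 [y-axis, 25 of 49 cells solid] → remaining = 175
after view 2 [z-axis, 21 of 49 cells solid] → remaining = 75
after view 3 [x-axis, 34 of 49 cells solid] → remaining = 50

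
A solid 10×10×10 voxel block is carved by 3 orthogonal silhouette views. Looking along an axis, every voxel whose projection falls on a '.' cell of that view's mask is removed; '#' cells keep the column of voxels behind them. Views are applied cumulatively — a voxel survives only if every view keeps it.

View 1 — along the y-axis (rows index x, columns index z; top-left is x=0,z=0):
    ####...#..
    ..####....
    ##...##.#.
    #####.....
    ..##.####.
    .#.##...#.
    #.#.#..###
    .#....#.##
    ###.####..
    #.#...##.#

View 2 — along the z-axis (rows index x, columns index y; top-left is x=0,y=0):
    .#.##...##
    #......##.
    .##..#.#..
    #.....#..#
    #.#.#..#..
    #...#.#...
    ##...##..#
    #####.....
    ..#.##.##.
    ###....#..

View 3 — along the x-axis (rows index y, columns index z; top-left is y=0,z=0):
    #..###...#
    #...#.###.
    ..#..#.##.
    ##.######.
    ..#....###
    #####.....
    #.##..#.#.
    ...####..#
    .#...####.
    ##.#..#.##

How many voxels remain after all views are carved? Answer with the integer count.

initial block: 10^3 = 1000
V1 y: intersect with XZ mask (51 set) -- 510 left
V2 z: intersect with XY mask (41 set) -- 213 left
V3 x: intersect with YZ mask (52 set) -- 105 left

|visual hull| = 105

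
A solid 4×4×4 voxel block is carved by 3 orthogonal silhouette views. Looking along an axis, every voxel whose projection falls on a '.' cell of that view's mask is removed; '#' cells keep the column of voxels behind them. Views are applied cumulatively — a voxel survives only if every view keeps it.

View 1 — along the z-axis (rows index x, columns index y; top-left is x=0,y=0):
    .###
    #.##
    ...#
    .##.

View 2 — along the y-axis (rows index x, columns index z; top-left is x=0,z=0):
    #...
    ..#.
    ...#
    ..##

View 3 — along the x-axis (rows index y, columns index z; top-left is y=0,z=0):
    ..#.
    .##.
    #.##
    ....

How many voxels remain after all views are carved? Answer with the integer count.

6 voxels

full grid |V| = 64
V1 z: intersect with XY mask (9 set) -- 36 left
V2 y: intersect with XZ mask (5 set) -- 11 left
V3 x: intersect with YZ mask (6 set) -- 6 left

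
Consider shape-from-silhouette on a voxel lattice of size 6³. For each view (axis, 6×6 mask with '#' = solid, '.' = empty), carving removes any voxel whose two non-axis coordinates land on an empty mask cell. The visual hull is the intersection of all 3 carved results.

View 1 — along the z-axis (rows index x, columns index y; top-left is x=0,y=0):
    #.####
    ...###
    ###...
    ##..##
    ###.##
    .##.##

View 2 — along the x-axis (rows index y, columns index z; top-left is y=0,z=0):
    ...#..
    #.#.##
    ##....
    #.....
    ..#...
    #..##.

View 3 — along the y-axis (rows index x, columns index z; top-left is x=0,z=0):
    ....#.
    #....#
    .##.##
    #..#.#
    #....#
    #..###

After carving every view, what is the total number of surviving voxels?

|visual hull| = 23

initial block: 6^3 = 216
V1 z: intersect with XY mask (24 set) -- 144 left
V2 x: intersect with YZ mask (12 set) -- 50 left
V3 y: intersect with XZ mask (16 set) -- 23 left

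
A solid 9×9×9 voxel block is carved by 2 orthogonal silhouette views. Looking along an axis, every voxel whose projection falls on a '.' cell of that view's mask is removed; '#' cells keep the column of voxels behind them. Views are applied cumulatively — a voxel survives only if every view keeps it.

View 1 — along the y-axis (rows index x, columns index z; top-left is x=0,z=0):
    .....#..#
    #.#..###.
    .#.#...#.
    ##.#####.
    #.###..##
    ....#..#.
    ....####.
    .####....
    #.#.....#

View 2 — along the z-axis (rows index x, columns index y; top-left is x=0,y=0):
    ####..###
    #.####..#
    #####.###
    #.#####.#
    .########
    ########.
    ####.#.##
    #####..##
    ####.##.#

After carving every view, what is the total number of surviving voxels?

voxel count = 258

before carving: 729 voxels (9×9×9)
after view 1 [y-axis, 36 of 81 cells solid] → remaining = 324
after view 2 [z-axis, 65 of 81 cells solid] → remaining = 258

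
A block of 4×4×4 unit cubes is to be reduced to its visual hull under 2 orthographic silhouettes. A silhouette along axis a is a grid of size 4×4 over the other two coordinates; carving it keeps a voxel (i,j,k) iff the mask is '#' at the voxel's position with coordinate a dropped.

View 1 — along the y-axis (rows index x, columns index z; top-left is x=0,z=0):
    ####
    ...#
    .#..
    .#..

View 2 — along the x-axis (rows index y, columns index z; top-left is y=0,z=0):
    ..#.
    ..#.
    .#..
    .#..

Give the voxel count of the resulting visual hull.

before carving: 64 voxels (4×4×4)
V1 y: intersect with XZ mask (7 set) -- 28 left
V2 x: intersect with YZ mask (4 set) -- 8 left

|visual hull| = 8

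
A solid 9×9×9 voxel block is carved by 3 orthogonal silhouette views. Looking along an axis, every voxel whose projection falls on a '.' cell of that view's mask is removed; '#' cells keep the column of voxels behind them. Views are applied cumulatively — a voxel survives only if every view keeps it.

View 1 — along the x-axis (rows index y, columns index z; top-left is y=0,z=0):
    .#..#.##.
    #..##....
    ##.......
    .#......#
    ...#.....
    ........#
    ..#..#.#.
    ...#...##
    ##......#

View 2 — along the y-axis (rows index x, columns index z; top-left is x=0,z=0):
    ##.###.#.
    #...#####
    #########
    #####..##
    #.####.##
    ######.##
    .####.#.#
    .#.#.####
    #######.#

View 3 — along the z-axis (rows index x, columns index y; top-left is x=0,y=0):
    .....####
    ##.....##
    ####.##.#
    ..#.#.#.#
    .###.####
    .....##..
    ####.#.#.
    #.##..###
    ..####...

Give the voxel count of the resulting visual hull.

before carving: 729 voxels (9×9×9)
after view 1 [x-axis, 22 of 81 cells solid] → remaining = 198
after view 2 [y-axis, 63 of 81 cells solid] → remaining = 160
after view 3 [z-axis, 44 of 81 cells solid] → remaining = 89

|visual hull| = 89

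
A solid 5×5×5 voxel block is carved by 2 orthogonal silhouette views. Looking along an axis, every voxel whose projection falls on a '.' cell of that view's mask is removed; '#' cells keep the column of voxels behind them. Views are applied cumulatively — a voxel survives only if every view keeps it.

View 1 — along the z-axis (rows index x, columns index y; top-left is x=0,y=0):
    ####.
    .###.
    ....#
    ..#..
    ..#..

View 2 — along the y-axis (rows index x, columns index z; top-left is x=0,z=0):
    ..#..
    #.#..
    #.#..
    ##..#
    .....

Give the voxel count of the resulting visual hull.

voxel count = 15

initial block: 5^3 = 125
step 1: project along z, AND mask (10/25) → |grid| = 50
step 2: project along y, AND mask (8/25) → |grid| = 15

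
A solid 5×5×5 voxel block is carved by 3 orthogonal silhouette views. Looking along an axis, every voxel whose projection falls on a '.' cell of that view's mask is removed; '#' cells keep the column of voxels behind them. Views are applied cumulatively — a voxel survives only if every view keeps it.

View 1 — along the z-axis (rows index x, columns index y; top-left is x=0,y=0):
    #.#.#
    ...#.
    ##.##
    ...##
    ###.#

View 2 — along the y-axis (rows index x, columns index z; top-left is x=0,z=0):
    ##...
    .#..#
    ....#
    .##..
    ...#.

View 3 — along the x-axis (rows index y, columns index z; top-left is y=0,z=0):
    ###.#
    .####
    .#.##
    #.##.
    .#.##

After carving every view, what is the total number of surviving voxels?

12 voxels

start: 5×5×5 = 125 voxels
carve view 1 (along z, XY-mask fill 14/25): 70 voxels remain
carve view 2 (along y, XZ-mask fill 8/25): 20 voxels remain
carve view 3 (along x, YZ-mask fill 17/25): 12 voxels remain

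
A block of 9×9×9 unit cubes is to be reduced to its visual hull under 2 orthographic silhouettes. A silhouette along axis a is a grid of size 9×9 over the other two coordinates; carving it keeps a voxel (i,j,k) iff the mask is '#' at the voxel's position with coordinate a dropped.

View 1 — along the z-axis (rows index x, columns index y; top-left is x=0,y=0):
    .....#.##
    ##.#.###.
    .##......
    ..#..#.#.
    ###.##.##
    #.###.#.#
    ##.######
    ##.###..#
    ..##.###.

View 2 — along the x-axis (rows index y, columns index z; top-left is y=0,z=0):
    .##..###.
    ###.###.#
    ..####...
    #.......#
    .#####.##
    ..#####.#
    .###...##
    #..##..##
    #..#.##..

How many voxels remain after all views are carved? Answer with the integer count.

|visual hull| = 230

before carving: 729 voxels (9×9×9)
V1 z: intersect with XY mask (46 set) -- 414 left
V2 x: intersect with YZ mask (45 set) -- 230 left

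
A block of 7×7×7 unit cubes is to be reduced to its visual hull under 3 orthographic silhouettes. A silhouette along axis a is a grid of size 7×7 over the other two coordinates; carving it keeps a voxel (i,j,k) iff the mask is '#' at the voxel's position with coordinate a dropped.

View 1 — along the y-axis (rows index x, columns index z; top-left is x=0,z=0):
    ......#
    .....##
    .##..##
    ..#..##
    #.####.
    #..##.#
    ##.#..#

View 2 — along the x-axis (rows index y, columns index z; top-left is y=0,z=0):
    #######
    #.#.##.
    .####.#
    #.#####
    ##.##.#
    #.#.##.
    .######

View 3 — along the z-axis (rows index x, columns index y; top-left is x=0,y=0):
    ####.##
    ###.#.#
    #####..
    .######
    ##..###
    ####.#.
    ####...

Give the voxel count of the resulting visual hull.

voxel count = 84

start: 7×7×7 = 343 voxels
  1. axis=1 (XZ plane), |mask|=23  ⇒  voxels=161
  2. axis=0 (YZ plane), |mask|=37  ⇒  voxels=120
  3. axis=2 (XY plane), |mask|=36  ⇒  voxels=84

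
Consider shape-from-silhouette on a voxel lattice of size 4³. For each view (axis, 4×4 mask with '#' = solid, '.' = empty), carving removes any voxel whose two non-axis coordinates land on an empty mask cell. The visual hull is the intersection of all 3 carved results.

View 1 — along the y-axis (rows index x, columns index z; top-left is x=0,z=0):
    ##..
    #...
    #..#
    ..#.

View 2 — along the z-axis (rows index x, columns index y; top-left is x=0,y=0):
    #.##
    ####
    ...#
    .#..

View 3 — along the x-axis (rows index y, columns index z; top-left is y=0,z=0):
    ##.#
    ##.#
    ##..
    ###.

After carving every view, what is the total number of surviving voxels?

11 voxels

full grid |V| = 64
V1 y: intersect with XZ mask (6 set) -- 24 left
V2 z: intersect with XY mask (9 set) -- 13 left
V3 x: intersect with YZ mask (11 set) -- 11 left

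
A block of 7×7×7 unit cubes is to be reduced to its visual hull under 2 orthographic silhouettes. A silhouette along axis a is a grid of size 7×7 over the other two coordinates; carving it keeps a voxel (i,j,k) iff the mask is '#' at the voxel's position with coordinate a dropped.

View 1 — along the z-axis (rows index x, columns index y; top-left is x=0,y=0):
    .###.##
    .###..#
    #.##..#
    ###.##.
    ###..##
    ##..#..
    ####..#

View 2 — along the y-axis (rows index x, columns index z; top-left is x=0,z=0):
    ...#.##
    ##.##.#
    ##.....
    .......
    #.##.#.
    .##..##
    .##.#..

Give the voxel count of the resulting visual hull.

remaining voxels: 90

full grid |V| = 343
V1 z: intersect with XY mask (31 set) -- 217 left
V2 y: intersect with XZ mask (21 set) -- 90 left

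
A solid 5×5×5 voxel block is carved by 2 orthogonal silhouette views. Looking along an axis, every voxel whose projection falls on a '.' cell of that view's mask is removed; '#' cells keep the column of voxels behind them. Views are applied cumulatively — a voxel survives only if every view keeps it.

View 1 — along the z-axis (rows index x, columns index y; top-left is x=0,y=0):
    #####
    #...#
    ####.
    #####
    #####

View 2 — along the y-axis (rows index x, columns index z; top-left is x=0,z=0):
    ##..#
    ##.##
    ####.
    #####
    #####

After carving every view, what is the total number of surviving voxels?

|visual hull| = 89

before carving: 125 voxels (5×5×5)
carve view 1 (along z, XY-mask fill 21/25): 105 voxels remain
carve view 2 (along y, XZ-mask fill 21/25): 89 voxels remain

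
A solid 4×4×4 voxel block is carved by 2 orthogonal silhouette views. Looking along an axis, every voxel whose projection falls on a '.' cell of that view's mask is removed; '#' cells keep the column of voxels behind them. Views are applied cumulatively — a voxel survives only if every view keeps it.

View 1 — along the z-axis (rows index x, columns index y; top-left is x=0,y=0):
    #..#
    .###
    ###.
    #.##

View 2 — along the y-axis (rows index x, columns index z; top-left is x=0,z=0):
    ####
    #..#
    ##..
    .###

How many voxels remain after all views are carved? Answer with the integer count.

remaining voxels: 29

full grid |V| = 64
step 1: project along z, AND mask (11/16) → |grid| = 44
step 2: project along y, AND mask (11/16) → |grid| = 29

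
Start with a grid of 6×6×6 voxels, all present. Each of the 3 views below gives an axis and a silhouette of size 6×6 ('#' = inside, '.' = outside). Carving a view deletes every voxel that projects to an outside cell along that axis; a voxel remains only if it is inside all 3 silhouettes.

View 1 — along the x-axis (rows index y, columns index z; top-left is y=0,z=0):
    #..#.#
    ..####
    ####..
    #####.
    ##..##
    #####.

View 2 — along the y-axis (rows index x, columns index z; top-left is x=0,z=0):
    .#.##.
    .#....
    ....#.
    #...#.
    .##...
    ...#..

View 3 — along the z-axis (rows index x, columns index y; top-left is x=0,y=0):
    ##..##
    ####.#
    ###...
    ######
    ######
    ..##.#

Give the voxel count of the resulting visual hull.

initial block: 6^3 = 216
V1 x: intersect with YZ mask (25 set) -- 150 left
V2 y: intersect with XZ mask (10 set) -- 43 left
V3 z: intersect with XY mask (27 set) -- 32 left

|visual hull| = 32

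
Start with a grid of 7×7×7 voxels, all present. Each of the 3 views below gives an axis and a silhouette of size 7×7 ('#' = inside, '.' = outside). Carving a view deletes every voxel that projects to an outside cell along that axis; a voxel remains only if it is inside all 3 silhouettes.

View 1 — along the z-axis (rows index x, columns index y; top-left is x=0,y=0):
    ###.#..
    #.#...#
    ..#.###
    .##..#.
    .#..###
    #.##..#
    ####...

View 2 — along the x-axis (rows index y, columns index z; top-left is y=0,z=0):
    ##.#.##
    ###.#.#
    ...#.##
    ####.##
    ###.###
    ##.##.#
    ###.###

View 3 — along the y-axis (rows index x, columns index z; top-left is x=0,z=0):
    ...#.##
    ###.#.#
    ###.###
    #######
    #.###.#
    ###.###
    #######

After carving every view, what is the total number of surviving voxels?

start: 7×7×7 = 343 voxels
step 1: project along z, AND mask (26/49) → |grid| = 182
step 2: project along x, AND mask (36/49) → |grid| = 127
step 3: project along y, AND mask (39/49) → |grid| = 101

remaining voxels: 101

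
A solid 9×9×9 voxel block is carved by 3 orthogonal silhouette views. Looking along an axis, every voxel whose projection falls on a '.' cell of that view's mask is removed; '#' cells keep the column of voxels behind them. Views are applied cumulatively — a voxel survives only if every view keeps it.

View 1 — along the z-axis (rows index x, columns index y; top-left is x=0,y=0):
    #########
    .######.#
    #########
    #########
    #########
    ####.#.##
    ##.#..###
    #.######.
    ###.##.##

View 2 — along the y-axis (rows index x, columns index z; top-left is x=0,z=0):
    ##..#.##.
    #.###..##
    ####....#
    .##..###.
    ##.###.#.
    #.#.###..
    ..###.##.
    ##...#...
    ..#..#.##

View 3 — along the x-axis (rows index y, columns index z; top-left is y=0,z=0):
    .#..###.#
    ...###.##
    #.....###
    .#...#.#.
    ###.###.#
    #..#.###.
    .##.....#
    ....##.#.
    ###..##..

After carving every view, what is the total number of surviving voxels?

|visual hull| = 169

start: 9×9×9 = 729 voxels
carve view 1 (along z, XY-mask fill 70/81): 630 voxels remain
carve view 2 (along y, XZ-mask fill 44/81): 345 voxels remain
carve view 3 (along x, YZ-mask fill 40/81): 169 voxels remain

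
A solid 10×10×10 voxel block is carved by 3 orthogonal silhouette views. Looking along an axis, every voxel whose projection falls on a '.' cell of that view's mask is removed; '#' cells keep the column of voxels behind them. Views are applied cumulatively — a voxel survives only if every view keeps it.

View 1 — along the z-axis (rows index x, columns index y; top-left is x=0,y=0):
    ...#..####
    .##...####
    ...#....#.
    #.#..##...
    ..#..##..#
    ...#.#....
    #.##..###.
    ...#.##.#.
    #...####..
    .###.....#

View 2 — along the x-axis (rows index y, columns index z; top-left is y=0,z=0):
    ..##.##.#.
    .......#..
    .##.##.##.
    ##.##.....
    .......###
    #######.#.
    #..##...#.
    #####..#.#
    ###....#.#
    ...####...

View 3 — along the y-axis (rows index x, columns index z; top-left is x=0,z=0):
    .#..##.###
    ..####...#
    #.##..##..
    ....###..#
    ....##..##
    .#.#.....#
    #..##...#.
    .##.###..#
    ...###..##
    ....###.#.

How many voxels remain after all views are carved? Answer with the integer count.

102 voxels

initial block: 10^3 = 1000
after view 1 [z-axis, 42 of 100 cells solid] → remaining = 420
after view 2 [x-axis, 47 of 100 cells solid] → remaining = 211
after view 3 [y-axis, 46 of 100 cells solid] → remaining = 102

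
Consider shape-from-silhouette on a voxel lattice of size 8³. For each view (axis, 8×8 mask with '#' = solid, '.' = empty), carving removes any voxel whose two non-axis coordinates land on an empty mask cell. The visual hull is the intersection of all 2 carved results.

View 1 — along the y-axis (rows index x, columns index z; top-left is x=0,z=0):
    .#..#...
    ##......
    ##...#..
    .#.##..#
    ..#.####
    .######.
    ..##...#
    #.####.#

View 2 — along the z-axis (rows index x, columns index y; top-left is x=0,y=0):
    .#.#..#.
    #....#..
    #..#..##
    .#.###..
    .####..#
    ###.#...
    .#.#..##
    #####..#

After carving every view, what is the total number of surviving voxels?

start: 8×8×8 = 512 voxels
step 1: project along y, AND mask (31/64) → |grid| = 248
step 2: project along z, AND mask (32/64) → |grid| = 135

135 voxels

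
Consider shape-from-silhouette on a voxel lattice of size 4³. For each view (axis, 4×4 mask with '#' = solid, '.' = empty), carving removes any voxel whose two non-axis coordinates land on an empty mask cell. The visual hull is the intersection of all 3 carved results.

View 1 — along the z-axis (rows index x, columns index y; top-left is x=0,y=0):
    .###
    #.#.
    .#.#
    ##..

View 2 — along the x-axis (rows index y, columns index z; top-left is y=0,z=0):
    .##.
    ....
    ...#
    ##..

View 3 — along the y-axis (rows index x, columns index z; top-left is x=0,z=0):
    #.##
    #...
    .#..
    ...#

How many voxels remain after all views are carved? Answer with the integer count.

|visual hull| = 3

start: 4×4×4 = 64 voxels
V1 z: intersect with XY mask (9 set) -- 36 left
V2 x: intersect with YZ mask (5 set) -- 10 left
V3 y: intersect with XZ mask (6 set) -- 3 left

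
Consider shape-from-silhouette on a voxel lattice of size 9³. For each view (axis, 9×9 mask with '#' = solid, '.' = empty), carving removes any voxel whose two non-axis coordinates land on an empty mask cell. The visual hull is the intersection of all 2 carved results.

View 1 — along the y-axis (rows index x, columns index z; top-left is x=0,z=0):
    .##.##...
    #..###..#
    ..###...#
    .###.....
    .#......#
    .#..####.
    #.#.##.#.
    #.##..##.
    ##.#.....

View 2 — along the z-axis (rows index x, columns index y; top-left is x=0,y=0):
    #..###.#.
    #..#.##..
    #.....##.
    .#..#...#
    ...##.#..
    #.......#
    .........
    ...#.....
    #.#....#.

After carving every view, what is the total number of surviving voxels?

remaining voxels: 91

start: 9×9×9 = 729 voxels
step 1: project along y, AND mask (36/81) → |grid| = 324
step 2: project along z, AND mask (24/81) → |grid| = 91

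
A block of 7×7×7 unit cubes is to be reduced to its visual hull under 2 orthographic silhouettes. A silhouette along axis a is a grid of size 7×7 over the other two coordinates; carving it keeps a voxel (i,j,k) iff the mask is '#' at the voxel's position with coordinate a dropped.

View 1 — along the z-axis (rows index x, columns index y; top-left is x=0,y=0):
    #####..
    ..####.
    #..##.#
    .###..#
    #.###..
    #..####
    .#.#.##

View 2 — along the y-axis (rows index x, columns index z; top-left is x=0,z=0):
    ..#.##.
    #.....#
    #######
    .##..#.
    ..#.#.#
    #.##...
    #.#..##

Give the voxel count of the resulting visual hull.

before carving: 343 voxels (7×7×7)
step 1: project along z, AND mask (30/49) → |grid| = 210
step 2: project along y, AND mask (25/49) → |grid| = 106

remaining voxels: 106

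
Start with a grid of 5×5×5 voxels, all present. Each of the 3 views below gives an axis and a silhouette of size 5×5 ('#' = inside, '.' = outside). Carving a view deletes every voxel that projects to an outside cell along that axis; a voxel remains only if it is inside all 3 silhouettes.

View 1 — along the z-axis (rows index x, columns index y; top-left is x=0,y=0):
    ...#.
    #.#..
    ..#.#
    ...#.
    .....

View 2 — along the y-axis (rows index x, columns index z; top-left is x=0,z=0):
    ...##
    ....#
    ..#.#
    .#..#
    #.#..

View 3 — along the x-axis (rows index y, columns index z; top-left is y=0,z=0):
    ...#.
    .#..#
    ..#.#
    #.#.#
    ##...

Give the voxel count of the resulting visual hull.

|visual hull| = 5

before carving: 125 voxels (5×5×5)
[1] z-view keeps 6 columns → grid now 30
[2] y-view keeps 9 columns → grid now 10
[3] x-view keeps 10 columns → grid now 5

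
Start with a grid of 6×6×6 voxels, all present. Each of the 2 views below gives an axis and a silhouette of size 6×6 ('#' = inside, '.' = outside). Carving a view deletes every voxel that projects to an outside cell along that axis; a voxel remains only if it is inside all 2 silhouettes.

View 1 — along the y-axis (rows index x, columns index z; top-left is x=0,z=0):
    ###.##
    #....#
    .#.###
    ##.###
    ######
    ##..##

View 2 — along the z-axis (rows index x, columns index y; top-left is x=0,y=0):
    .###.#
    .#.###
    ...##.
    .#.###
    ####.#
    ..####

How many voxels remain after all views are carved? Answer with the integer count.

full grid |V| = 216
step 1: project along y, AND mask (26/36) → |grid| = 156
step 2: project along z, AND mask (23/36) → |grid| = 102

|visual hull| = 102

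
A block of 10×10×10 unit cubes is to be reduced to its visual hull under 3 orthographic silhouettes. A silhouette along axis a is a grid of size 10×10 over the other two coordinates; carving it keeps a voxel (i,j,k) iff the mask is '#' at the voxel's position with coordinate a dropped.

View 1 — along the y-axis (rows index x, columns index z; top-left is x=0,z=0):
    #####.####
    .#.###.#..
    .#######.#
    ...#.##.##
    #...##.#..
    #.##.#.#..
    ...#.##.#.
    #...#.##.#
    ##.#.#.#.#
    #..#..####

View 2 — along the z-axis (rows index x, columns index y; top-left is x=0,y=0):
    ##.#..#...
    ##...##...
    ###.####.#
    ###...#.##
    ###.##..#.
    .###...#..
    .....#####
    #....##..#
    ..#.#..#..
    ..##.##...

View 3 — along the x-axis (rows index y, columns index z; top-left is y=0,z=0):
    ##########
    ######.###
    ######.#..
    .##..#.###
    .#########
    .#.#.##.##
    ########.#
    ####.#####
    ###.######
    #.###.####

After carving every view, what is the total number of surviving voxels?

|visual hull| = 229

full grid |V| = 1000
  1. axis=1 (XZ plane), |mask|=57  ⇒  voxels=570
  2. axis=2 (XY plane), |mask|=48  ⇒  voxels=276
  3. axis=0 (YZ plane), |mask|=82  ⇒  voxels=229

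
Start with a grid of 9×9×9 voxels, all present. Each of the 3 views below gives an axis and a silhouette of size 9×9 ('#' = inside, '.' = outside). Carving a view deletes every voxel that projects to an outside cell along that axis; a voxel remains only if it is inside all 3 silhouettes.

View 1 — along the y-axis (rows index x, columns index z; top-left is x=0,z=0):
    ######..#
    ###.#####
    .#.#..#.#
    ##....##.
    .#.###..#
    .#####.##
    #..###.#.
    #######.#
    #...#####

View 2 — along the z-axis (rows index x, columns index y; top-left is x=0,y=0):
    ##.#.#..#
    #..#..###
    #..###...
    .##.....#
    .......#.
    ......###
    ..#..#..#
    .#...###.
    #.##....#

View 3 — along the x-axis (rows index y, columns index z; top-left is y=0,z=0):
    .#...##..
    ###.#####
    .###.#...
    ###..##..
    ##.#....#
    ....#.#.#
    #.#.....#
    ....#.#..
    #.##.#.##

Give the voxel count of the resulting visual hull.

full grid |V| = 729
[1] y-view keeps 54 columns → grid now 486
[2] z-view keeps 32 columns → grid now 200
[3] x-view keeps 38 columns → grid now 94

voxel count = 94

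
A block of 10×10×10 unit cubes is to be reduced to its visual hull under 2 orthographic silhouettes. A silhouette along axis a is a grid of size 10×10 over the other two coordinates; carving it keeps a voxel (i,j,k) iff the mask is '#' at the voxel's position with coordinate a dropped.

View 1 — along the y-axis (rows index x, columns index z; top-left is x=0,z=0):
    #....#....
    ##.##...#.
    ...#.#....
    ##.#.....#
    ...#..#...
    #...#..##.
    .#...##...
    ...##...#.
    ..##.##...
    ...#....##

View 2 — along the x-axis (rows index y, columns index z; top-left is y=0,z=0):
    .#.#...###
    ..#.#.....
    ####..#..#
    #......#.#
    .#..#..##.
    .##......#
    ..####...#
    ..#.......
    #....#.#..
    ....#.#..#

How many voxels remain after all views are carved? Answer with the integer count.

initial block: 10^3 = 1000
carve view 1 (along y, XZ-mask fill 32/100): 320 voxels remain
carve view 2 (along x, YZ-mask fill 35/100): 100 voxels remain

remaining voxels: 100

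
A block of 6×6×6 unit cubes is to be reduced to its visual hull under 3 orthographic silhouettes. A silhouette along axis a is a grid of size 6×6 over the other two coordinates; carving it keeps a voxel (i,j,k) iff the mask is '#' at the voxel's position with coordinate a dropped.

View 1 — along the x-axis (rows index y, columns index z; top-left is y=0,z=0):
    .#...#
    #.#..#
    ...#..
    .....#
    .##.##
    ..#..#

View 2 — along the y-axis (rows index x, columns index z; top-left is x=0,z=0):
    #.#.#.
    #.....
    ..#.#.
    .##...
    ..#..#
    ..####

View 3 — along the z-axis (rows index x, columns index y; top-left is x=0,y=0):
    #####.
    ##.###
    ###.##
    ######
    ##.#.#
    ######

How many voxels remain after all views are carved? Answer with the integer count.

voxel count = 30

full grid |V| = 216
V1 x: intersect with YZ mask (13 set) -- 78 left
V2 y: intersect with XZ mask (14 set) -- 33 left
V3 z: intersect with XY mask (31 set) -- 30 left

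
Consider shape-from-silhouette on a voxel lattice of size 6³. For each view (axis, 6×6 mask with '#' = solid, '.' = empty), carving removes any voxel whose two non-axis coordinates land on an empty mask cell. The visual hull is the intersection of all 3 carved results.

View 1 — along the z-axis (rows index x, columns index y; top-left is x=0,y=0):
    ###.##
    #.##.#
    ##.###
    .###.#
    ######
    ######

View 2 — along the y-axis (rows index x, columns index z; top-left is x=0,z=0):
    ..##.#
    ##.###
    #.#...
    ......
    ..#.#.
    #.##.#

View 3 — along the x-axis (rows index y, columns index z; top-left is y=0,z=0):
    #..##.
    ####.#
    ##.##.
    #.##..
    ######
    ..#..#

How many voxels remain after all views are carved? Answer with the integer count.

before carving: 216 voxels (6×6×6)
[1] z-view keeps 30 columns → grid now 180
[2] y-view keeps 16 columns → grid now 81
[3] x-view keeps 23 columns → grid now 52

remaining voxels: 52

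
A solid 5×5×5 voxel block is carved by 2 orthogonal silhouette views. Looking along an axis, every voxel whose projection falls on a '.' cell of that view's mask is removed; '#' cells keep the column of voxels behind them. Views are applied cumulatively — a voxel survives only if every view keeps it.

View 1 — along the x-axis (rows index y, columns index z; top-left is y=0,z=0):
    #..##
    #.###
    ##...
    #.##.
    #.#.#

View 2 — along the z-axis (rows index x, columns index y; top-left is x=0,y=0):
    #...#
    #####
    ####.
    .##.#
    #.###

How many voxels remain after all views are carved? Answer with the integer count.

start: 5×5×5 = 125 voxels
step 1: project along x, AND mask (15/25) → |grid| = 75
step 2: project along z, AND mask (18/25) → |grid| = 53

voxel count = 53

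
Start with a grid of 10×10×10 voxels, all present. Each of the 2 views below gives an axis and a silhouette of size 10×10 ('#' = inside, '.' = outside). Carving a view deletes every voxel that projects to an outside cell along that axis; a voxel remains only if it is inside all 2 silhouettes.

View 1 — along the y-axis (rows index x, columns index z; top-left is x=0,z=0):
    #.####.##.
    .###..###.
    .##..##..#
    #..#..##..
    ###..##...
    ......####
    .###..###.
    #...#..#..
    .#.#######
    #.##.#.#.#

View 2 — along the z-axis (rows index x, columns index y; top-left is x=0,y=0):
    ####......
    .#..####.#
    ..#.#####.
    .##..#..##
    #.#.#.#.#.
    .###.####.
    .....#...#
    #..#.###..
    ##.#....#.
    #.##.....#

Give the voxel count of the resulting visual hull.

start: 10×10×10 = 1000 voxels
  1. axis=1 (XZ plane), |mask|=54  ⇒  voxels=540
  2. axis=2 (XY plane), |mask|=48  ⇒  voxels=250

|visual hull| = 250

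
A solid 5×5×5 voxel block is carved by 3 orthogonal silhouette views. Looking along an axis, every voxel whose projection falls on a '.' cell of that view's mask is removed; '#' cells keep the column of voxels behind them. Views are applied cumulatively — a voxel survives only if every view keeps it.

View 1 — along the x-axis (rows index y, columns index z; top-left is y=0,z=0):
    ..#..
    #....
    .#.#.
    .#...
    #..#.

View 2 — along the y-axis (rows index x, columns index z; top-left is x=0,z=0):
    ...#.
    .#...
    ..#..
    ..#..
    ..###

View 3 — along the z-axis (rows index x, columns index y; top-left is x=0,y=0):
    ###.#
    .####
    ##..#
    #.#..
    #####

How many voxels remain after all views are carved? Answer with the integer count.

full grid |V| = 125
after view 1 [x-axis, 7 of 25 cells solid] → remaining = 35
after view 2 [y-axis, 7 of 25 cells solid] → remaining = 9
after view 3 [z-axis, 18 of 25 cells solid] → remaining = 9

|visual hull| = 9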